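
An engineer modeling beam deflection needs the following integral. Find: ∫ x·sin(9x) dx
By parts: u = x, dv = sin(9x) dx
du = dx, v = -cos(9x)/9
= -x·cos(9x)/9+sin(9x)/9²+C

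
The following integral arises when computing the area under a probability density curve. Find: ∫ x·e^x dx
Integration by parts: u=x, dv=e^x dx
du=dx, v=e^x
=x·e^x - ∫ e^x dx
=x·e^x - e^x + C

Answer: e^x(x - 1) + C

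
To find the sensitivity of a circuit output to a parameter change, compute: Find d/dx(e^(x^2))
Chain rule: d/dx[e^u] = e^u · u' where u = x^2
u' = 2x

Answer: 2x·e^(x^2)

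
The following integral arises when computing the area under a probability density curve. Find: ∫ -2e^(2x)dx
Since d/dx[e^(2x)]=2e^(2x), we get -1 e^(2x)+C

Answer: -e^(2x)+C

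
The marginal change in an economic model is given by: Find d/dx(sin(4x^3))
Chain rule: d/dx[sin(u)]=cos(u)·u' where u=4x^3
u'=12x^2

Answer: 12x^2·cos(4x^3)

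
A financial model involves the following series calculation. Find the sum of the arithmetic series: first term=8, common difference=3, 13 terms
Last term: a_n = 8 + (13 - 1)·3 = 44
Sum = n(a_1 + a_n)/2 = 13(8 + 44)/2 = 338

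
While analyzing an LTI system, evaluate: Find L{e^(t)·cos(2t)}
First shifting: L{e^(at)f(t)} = F(s-a)
L{cos(2t)} = s/(s² + 4)
Shift: (s-1)/((s-1)² + 4)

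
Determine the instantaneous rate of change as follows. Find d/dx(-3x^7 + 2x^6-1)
Power rule: d/dx(ax^n)=n·a·x^(n-1)
Term by term: -21·x^6 + 12·x^5

Answer: -21x^6 + 12x^5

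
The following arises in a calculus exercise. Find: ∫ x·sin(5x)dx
By parts: u = x, dv = sin(5x) dx
du = dx, v = -cos(5x)/5
= -x·cos(5x)/5+sin(5x)/5²+C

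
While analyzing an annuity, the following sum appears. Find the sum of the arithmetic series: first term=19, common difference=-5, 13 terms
Last term: a_n=19+(13-1)·-5=-41
Sum=n(a_1+a_n)/2=13(19+(-41))/2=-143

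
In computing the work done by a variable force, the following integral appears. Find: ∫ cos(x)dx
Using standard integral: ∫ cos(x) dx=sin(x) + C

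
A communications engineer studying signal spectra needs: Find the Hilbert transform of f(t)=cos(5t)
The Hilbert transform shifts each frequency component by -pi/2.
H{cos(wt)}=sin(wt)
With w=5: H{cos(5t)}=sin(5t)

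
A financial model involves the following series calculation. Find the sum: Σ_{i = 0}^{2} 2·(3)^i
Geometric series: S = a(1 - r^n)/(1 - r)
a = 2, r = 3, n = 3
S = 2(1 - 27)/-2 = 26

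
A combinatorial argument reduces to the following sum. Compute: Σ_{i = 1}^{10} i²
Using formula: Σ i^2=n(n+1)(2n+1)/6=10·11·21/6=385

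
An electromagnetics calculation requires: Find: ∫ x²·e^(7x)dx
Integration by parts twice:
First: u=x², dv=e^(7x) dx => x²e^(7x)/7 - (2/7)∫ xe^(7x) dx
Second (∫ xe^(7x) dx): xe^(7x)/7 - e^(7x)/49
Combining: e^(7x)(x²/7 - 2x/49 + 2/343) + C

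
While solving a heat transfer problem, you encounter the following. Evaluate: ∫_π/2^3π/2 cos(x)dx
Antiderivative: sin(x)
Evaluate at bounds: [sin(1·3π/2)/1] - [sin(1·π/2)/1]
=((-1) - (1))/1=-2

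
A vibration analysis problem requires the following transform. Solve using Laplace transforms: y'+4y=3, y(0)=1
Take L of both sides: sY(s)-1+4Y(s) = 3/s
Y(s)(s+4) = 3/s+1
Y(s) = 3/(s(s+4))+1/(s+4)
Partial fractions: 3/(s(s+4)) = (3/4)/s - (3/4)/(s+4)
So Y(s) = (3/4)/s+(1/4)/(s+4)
Inverse transform (L^(-1){1/s} = 1, L^(-1){1/(s+4)} = e^(-4t)):

Answer: y(t) = 3/4+(1/4)·e^(-4t)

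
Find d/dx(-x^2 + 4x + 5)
Power rule: d/dx(ax^n)=n·a·x^(n-1)
Term by term: -2·x + 4

Answer: -2x + 4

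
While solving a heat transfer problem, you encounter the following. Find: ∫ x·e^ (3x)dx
Integration by parts: u=x, dv=e^(3x) dx
du=dx, v=e^(3x)/3
=x·e^(3x)/3 - ∫ e^(3x)/3 dx
=x·e^(3x)/3 - e^(3x)/9 + C

Answer: e^(3x)(x/3 - 1/9) + C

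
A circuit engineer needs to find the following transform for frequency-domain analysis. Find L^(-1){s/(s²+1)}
L^(-1){s/(s²+w²)}=cos(wt)
Here w=1

Answer: cos(t)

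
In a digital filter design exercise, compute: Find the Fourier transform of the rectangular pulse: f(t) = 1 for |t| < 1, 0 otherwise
F(omega)=integral from -1 to 1 of e^(-j * omega * t) dt
=2 * sin(1 * omega)/omega=2 * sinc(1 * omega/pi)

Answer: 2 * sin(1 * omega)/omega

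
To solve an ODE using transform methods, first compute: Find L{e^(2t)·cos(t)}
First shifting: L{e^(at)f(t)} = F(s-a)
L{cos(t)} = s/(s² + 1)
Shift: (s-2)/((s-2)² + 1)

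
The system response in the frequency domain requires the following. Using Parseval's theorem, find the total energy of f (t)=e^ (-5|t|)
Parseval's theorem: E=integral |f(t)|^2 dt=(1/2pi) integral |F(omega)|^2 domega
E=integral_{-inf}^{inf} e^(-10|t|) dt=2*integral_0^inf e^(-10t) dt=2/(2*5)=1/5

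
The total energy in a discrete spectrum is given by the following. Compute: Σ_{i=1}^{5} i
Using formula: Σ i^1 = n(n+1)/2 = 5·6/2 = 15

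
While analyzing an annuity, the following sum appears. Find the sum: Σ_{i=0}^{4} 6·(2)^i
Geometric series: S = a(1 - r^n)/(1 - r)
a = 6, r = 2, n = 5
S = 6(1-32)/-1 = 186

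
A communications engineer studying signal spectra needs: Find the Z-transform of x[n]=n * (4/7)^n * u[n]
Using the property Z{n * a^n * u[n]} = az/(z-a)^2
With a = 4/7: X(z) = (4/7)z/(z - 4/7)^2, |z| > 4/7

Answer: (4/7)z/(z - 4/7)^2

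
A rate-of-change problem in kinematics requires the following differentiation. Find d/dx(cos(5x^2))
Chain rule: d/dx[cos(u)]=-sin(u)·u' where u=5x^2
u'=10x

Answer: -10x·sin(5x^2)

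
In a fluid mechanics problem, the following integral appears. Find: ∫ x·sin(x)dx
By parts: u=x, dv=sin(x) dx
du=dx, v=-cos(x)
=-x·cos(x) + sin(x) + C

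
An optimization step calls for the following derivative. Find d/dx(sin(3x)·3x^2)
Product rule: (fg)'=f'g+fg'
f=sin(3x), f'=3·cos(3x)
g=3x^2, g'=6x

Answer: 9·cos(3x)·x^2+6·sin(3x)·x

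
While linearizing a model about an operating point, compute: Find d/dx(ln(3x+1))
Chain rule: d/dx[ln(u)] = u'/u where u = 3x + 1
u' = 3

Answer: (3)/(3x + 1)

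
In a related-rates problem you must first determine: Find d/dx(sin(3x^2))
Chain rule: d/dx[sin(u)]=cos(u)·u' where u=3x^2
u'=6x

Answer: 6x·cos(3x^2)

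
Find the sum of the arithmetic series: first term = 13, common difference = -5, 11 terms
Last term: a_n = 13+(11-1)·-5 = -37
Sum = n(a_1+a_n)/2 = 11(13+(-37))/2 = -132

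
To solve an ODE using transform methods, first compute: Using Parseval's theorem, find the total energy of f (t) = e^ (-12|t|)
Parseval's theorem: E=integral |f(t)|^2 dt=(1/2pi) integral |F(omega)|^2 domega
E=integral_{-inf}^{inf} e^(-24|t|) dt=2*integral_0^inf e^(-24t) dt=2/(2*12)=1/12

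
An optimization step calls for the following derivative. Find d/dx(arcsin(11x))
d/dx[arcsin(u)] = u'/√(1-u²), u = 11x, u' = 11

Answer: 11/√(1-121x²)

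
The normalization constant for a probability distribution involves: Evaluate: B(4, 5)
B(x,y) = Γ(x)Γ(y)/Γ(x+y) = (x-1)!(y-1)!/(x+y-1)!
B(4,5) = 3!·4!/8! = 1/280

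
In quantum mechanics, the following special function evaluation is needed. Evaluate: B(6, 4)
B(x,y)=Γ(x)Γ(y)/Γ(x+y)=(x-1)!(y-1)!/(x+y-1)!
B(6,4)=5!·3!/9!=1/504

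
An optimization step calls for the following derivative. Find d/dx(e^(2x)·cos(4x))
Product rule: (fg)'=f'g + fg'
f=e^(2x), f'=2·e^(2x)
g=cos(4x), g'=-4·sin(4x)

Answer: 2·e^(2x)·cos(4x) - 4·e^(2x)·sin(4x)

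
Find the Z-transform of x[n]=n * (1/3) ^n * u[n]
Using the property Z{n*a^n*u[n]} = az/(z-a)^2
With a = 1/3: X(z) = (1/3)z/(z - 1/3)^2, |z| > 1/3

Answer: (1/3)z/(z - 1/3)^2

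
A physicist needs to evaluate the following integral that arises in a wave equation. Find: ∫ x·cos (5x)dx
By parts: u = x, dv = cos(5x) dx
du = dx, v = sin(5x)/5
= x·sin(5x)/5 + cos(5x)/5² + C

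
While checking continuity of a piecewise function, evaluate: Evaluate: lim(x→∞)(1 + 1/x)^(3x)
Rewrite as [(1+1/x)^x]^3.
lim(1+1/x)^x = e^1, so limit = (e^1)^3 = e^3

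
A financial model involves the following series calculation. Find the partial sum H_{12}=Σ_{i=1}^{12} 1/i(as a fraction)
H_12=1+1/2+1/3+...+1/12
=86021/27720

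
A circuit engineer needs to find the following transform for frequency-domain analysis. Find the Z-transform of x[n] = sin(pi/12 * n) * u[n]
Z{sin(w0*n)*u[n]} = z*sin(w0)/(z^2 - 2z*cos(w0) + 1)
With w0 = pi/12: X(z) = z*sin(pi/12)/(z^2 - 2z*cos(pi/12) + 1)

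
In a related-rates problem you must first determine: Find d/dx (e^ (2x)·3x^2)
Product rule: (fg)' = f'g + fg'
f = e^(2x), f' = 2·e^(2x)
g = 3x^2, g' = 6x

Answer: 6·e^(2x)·x^2 + 6·e^(2x)·x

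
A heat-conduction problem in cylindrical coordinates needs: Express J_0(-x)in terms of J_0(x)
For integer n: J_n(-x)=(-1)^n J_n(x)
With n=0: J_0(-x)=(-1)^0 J_0(x)=J_0(x)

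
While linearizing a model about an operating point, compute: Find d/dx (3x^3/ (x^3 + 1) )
Quotient rule: (f/g)' = (f'g - fg')/g²
f = 3x^3, f' = 9x^2
g = x^3 + 1, g' = 3x^2

Answer: (9x^2·(x^3 + 1) - 9x^5)/(x^3 + 1)²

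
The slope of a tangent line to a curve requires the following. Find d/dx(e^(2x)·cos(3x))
Product rule: (fg)' = f'g + fg'
f = e^(2x), f' = 2·e^(2x)
g = cos(3x), g' = -3·sin(3x)

Answer: 2·e^(2x)·cos(3x) - 3·e^(2x)·sin(3x)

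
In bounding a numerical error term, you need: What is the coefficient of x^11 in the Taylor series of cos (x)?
cos(x) has only even powers. Coefficient of x^11 = 0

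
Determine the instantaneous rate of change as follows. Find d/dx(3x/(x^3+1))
Quotient rule: (f/g)' = (f'g - fg')/g²
f = 3x, f' = 3
g = x^3 + 1, g' = 3x^2

Answer: (3·(x^3 + 1) - 9x^3)/(x^3 + 1)²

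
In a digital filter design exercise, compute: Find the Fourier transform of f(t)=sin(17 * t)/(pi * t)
sin(W*t)/(pi*t)=(W/pi)*sinc(W*t/pi) is the impulse response of the ideal low-pass filter with cutoff W (here W=17).
Its Fourier transform is a rectangular function:
F(omega)=1 for |omega| < 17, 0 otherwise

Answer: rect(omega/34) [i.e., 1 for |omega| < 17, 0 otherwise]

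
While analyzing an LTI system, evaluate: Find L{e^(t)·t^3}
First shifting: L{e^(at)f(t)} = F(s-a)
L{t^3} = 6/s^4
Shift s → s-1: 6/(s-1)^4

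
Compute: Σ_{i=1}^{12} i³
Using formula: Σ i^3 = [n(n + 1)/2]² = [12·13/2]² = 6084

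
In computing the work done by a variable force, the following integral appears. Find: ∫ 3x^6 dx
Using power rule: ∫ 3x^6 dx=3/7 x^7 + C=(3/7)x^7 + C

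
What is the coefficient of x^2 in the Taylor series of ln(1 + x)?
ln(1+x) = Σ (-1)^(n+1) x^n/n
Coefficient of x^2 = (-1)^3/2 = -1/2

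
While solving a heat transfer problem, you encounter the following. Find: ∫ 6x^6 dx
Using power rule: ∫ 6x^6 dx = 6/7 x^7+C = (6/7)x^7+C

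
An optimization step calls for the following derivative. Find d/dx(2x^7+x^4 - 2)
Power rule: d/dx(ax^n) = n·a·x^(n-1)
Term by term: 14·x^6 + 4·x^3

Answer: 14x^6 + 4x^3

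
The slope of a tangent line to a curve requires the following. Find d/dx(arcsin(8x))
d/dx[arcsin(u)]=u'/√(1-u²), u=8x, u'=8

Answer: 8/√(1 - 64x²)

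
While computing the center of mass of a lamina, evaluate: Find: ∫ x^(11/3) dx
Power rule: ∫ x^(11/3) dx=x^(14/3)/(14/3)+C

Answer: (3/14)·x^(14/3)+C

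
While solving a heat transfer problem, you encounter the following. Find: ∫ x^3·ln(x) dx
By parts: u=ln(x), dv=x^3 dx
du=1/x dx, v=x^4/4
=x^4·ln(x)/4 - ∫ x^3/4 dx
=x^4·ln(x)/4 - x^4/16+C

Answer: x^4(ln(x)/4-1/16)+C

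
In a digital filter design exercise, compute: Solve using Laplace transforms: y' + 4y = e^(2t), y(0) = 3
Take L: sY - 3+4Y = 1/(s-2)
Y(s+4) = 1/(s-2)+3
Y = 1/((s-2)(s+4))+3/(s+4)
Partial fractions: 1/((s-2)(s+4)) = (1/6)/(s-2) - (1/6)/(s+4)
So Y = (1/6)/(s-2)+(17/6)/(s+4)
Inverse Laplace transform (L^(-1){1/(s-2)} = e^(2t), L^(-1){1/(s+4)} = e^(-4t)):

Answer: y(t) = (1/6)·e^(2t)+(17/6)·e^(-4t)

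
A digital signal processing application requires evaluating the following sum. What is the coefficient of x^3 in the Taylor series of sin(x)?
sin(x) = Σ (-1)^k x^(2k+1)/(2k+1)!
For x^3: (-1)^1/3! = -1/6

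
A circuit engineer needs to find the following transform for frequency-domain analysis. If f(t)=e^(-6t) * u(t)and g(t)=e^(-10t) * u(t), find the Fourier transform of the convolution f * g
By the convolution theorem: F{f * g}=F(omega) * G(omega)
F(omega)=1/(6 + j * omega), G(omega)=1/(10 + j * omega)
F{f * g}=1/((6 + j * omega)(10 + j * omega))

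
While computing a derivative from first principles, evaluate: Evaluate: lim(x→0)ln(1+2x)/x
L'Hôpital (0/0): lim 2/(1 + 2x) / 1 = 2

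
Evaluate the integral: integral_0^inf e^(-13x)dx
integral_0^inf e^(-13x) dx = [-1/13 * e^(-13x)]_0^inf
= 0 - (-1/13) = 1/13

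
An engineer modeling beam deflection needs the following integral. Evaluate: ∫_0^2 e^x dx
Antiderivative: e^x
Evaluate: (e^2-1)

Answer: e^2-1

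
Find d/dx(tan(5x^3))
Chain rule: d/dx[tan(u)]=sec²(u)·u' where u=5x^3
u'=15x^2

Answer: 15x^2·sec²(5x^3)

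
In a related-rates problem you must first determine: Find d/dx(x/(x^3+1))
Quotient rule: (f/g)' = (f'g - fg')/g²
f = x, f' = 1
g = x^3 + 1, g' = 3x^2

Answer: (1·(x^3 + 1) - 3x^3)/(x^3 + 1)²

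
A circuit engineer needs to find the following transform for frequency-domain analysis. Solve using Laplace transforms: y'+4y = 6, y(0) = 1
Take L of both sides: sY(s) - 1 + 4Y(s)=6/s
Y(s)(s + 4)=6/s + 1
Y(s)=6/(s(s + 4)) + 1/(s + 4)
Partial fractions: 6/(s(s + 4))=(3/2)/s - (3/2)/(s + 4)
So Y(s)=(3/2)/s - (1/2)/(s + 4)
Inverse transform (L^(-1){1/s}=1, L^(-1){1/(s + 4)}=e^(-4t)):

Answer: y(t)=3/2 - (1/2)·e^(-4t)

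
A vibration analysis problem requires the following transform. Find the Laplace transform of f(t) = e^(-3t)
L{e^(at)} = 1/(s-a)
L{e^(-3t)} = 1/(s+3)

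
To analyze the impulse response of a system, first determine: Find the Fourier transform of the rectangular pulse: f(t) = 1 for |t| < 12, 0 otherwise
F(omega)=integral from -12 to 12 of e^(-j*omega*t) dt
=2*sin(12*omega)/omega=24*sinc(12*omega/pi)

Answer: 2*sin(12*omega)/omega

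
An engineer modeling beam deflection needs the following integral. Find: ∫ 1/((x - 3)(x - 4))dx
Partial fractions: 1/((x-3)(x-4))=A/(x-3)+B/(x-4)
A=-1, B=1
∫ [-1· 1/(x-3)+1· 1/(x-4)] dx
=(1)[ln|x-4| - ln|x-3|]+C

Answer: ln|(x-4)/(x-3)|+C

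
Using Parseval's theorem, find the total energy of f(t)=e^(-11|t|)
Parseval's theorem: E = integral |f(t)|^2 dt = (1/2pi) integral |F(omega)|^2 domega
E = integral_{-inf}^{inf} e^(-22|t|) dt = 2 * integral_0^inf e^(-22t) dt = 2/(2 * 11) = 1/11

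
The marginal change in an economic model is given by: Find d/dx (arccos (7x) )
d/dx[arccos(u)] = -u'/√(1-u²), u = 7x, u' = 7

Answer: -7/√(1 - 49x²)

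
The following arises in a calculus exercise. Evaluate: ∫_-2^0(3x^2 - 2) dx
Step 1: Find antiderivative F(x)=x^3-2x
Step 2: F(0) - F(-2)=0 - (-4)=4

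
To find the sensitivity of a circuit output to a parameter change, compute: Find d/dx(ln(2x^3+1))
Chain rule: d/dx[ln(u)] = u'/u where u = 2x^3 + 1
u' = 6x^2

Answer: (6x^2)/(2x^3 + 1)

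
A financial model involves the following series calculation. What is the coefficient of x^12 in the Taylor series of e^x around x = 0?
Taylor series of e^x = Σ x^n/n!
Coefficient of x^12 = 1/12! = 1/479001600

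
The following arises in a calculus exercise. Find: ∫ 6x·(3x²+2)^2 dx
Let u = 3x² + 2, du = 6x dx
∫ u^2 du = u^3/3 + C

Answer: (3x² + 2)^3/3 + C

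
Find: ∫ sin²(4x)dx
Using identity sin²(u) = (1 - cos(2u))/2:
∫ (1 - cos(8x))/2 dx = x/2 - sin(8x)/16 + C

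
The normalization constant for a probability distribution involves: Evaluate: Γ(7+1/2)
Γ(n + 1/2)=(2n)!√π/(4^n·n!)
=87178291200√π/(16384·5040)=(135135/128)·√π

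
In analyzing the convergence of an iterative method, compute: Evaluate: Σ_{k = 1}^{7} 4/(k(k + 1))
Partial fractions: 4/(k(k + 1))=4/k - 4/(k + 1)
Telescoping sum: 4(1 - 1/8)=4·7/8

Answer: 7/2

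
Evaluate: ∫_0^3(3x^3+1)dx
Step 1: Find antiderivative F(x) = (3/4)x^4+x
Step 2: F(3) - F(0) = 255/4 - (0) = 255/4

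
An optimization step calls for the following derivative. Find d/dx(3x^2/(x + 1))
Quotient rule: (f/g)' = (f'g - fg')/g²
f = 3x^2, f' = 6x
g = x + 1, g' = 1

Answer: (6x·(x + 1) - 3x^2)/(x + 1)²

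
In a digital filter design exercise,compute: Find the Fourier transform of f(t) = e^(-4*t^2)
The Fourier transform of a Gaussian e^(-a * t^2) is sqrt(pi/a) * e^(-omega^2/(4a)).
With a = 4: F(omega) = sqrt(pi)/2 * e^(-omega^2/16)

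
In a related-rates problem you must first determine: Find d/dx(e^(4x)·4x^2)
Product rule: (fg)' = f'g+fg'
f = e^(4x), f' = 4·e^(4x)
g = 4x^2, g' = 8x

Answer: 16·e^(4x)·x^2+8·e^(4x)·x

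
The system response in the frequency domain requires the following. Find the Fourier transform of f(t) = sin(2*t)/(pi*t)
sin(W * t)/(pi * t)=(W/pi) * sinc(W * t/pi) is the impulse response of the ideal low-pass filter with cutoff W (here W=2).
Its Fourier transform is a rectangular function:
F(omega)=1 for |omega| < 2, 0 otherwise

Answer: rect(omega/4) [i.e., 1 for |omega| < 2, 0 otherwise]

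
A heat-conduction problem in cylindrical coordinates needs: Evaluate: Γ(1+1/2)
Γ(n + 1/2) = (2n)!√π/(4^n·n!)
= 2√π/(4·1) = (1/2)·√π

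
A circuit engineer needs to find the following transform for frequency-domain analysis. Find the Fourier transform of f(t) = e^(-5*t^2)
The Fourier transform of a Gaussian e^(-a*t^2) is sqrt(pi/a)*e^(-omega^2/(4a)).
With a=5: F(omega)=sqrt(pi/5)*e^(-omega^2/20)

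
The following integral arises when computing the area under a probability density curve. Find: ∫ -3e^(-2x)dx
Since d/dx[e^(-2x)] = -2e^(-2x), we get 3/2 e^(-2x)+C

Answer: (3/2)e^(-2x)+C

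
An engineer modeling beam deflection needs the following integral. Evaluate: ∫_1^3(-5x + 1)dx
Step 1: Find antiderivative F(x)=(-5/2)x^2 + x
Step 2: F(3) - F(1)=-39/2 - (-3/2)=-18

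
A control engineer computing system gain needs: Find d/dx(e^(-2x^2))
Chain rule: d/dx[e^u] = e^u · u' where u = -2x^2
u' = -4x

Answer: -4x·e^(-2x^2)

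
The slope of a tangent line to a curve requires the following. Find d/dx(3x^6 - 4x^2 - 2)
Power rule: d/dx(ax^n)=n·a·x^(n-1)
Term by term: 18·x^5 - 8·x

Answer: 18x^5 - 8x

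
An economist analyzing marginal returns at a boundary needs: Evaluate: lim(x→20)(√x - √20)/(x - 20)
Multiply by conjugate (√x+√20)/(√x+√20):
= (x - 20)/((x - 20)(√x+√20)) = 1/(√x+√20)
As x → 20: 1/(2√20)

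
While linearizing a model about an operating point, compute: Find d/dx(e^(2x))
Chain rule: d/dx[e^u] = e^u · u' where u = 2x
u' = 2

Answer: 2·e^(2x)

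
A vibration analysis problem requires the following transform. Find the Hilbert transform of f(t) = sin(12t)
The Hilbert transform shifts each frequency component by -pi/2.
H{sin(wt)}=-cos(wt)
With w=12: H{sin(12t)}=-cos(12t)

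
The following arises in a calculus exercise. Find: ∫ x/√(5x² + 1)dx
Let u = 5x²+1, du = 10x dx
∫ (1/10)·u^(-1/2) du = √u/5+C

Answer: √(5x²+1)/5+C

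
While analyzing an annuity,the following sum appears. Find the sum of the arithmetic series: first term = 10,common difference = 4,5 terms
Last term: a_n=10+(5-1)·4=26
Sum=n(a_1+a_n)/2=5(10+26)/2=90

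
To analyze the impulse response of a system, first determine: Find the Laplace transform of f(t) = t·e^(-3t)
L{t·e^(at)}=1/(s-a)²
L{t·e^(-3t)}=1/(s+3)²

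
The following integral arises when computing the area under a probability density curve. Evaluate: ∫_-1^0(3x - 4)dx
Step 1: Find antiderivative F(x)=(3/2)x^2-4x
Step 2: F(0) - F(-1)=0 - (11/2)=-11/2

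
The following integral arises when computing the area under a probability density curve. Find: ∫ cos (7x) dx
Using substitution u = 7x: ∫ cos(u) du/7 = sin(u)/7 + C

Answer: (1/7)sin(7x) + C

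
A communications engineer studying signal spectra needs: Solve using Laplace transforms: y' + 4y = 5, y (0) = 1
Take L of both sides: sY(s) - 1 + 4Y(s) = 5/s
Y(s)(s + 4) = 5/s + 1
Y(s) = 5/(s(s + 4)) + 1/(s + 4)
Partial fractions: 5/(s(s + 4)) = (5/4)/s - (5/4)/(s + 4)
So Y(s) = (5/4)/s - (1/4)/(s + 4)
Inverse transform (L^(-1){1/s} = 1, L^(-1){1/(s + 4)} = e^(-4t)):

Answer: y(t) = 5/4 - (1/4)·e^(-4t)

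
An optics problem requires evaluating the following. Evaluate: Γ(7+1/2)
Γ(n + 1/2) = (2n)!√π/(4^n·n!)
= 87178291200√π/(16384·5040) = (135135/128)·√π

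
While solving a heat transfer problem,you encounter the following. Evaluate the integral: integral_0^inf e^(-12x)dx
integral_0^inf e^(-12x) dx=[-1/12 * e^(-12x)]_0^inf
=0 - (-1/12)=1/12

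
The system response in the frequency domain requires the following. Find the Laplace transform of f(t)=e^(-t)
L{e^(at)}=1/(s-a)
L{e^(-t)}=1/(s+1)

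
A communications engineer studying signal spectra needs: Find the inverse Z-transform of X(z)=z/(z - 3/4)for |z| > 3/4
Standard pair: z/(z-a) <-> a^n*u[n] for causal signals
With a = 3/4: x[n] = (3/4)^n*u[n]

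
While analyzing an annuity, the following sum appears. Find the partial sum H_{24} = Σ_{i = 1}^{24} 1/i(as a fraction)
H_24 = 1 + 1/2 + 1/3 + ... + 1/24
= 1347822955/356948592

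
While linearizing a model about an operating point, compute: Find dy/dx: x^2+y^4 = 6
Differentiate: 2x+4y^3·(dy/dx) = 0
dy/dx = -2x/(4y^3)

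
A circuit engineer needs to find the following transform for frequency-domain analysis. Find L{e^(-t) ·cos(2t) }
First shifting: L{e^(at)f(t)} = F(s-a)
L{cos(2t)} = s/(s²+4)
Shift: (s+1)/((s+1)²+4)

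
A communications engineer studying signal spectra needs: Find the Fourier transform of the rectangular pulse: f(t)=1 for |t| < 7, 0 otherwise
F(omega)=integral from -7 to 7 of e^(-j*omega*t) dt
=2*sin(7*omega)/omega=14*sinc(7*omega/pi)

Answer: 2*sin(7*omega)/omega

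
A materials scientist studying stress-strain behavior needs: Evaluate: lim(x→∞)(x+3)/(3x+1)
Divide numerator and denominator by x:
lim (1+3/x)/(3+1/x) = 1/3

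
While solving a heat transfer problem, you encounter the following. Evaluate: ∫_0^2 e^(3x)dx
Antiderivative: (1/3)e^(3x)
Evaluate: (1/3)(e^6 - 1)

Answer: (e^6 - 1)/3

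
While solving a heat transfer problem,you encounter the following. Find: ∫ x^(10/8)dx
Power rule: ∫ x^(5/4) dx = x^(9/4)/(9/4)+C

Answer: (4/9)·x^(9/4)+C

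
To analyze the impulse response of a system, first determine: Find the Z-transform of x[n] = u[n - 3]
Using the time-shift property: Z{u[n-3]} = z^(-3) * z/(z-1)
= z^(-2)/(z-1)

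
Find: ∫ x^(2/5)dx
Power rule: ∫ x^(2/5) dx=x^(7/5)/(7/5) + C

Answer: (5/7)·x^(7/5) + C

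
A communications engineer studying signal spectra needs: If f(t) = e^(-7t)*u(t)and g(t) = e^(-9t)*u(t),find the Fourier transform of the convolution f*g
By the convolution theorem: F{f * g} = F(omega) * G(omega)
F(omega) = 1/(7 + j * omega), G(omega) = 1/(9 + j * omega)
F{f * g} = 1/((7 + j * omega)(9 + j * omega))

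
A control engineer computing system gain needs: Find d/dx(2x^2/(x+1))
Quotient rule: (f/g)' = (f'g - fg')/g²
f = 2x^2, f' = 4x
g = x+1, g' = 1

Answer: (4x·(x+1)-2x^2)/(x+1)²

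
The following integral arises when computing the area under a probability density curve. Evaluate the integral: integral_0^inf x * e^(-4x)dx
This is a Gamma integral. Substitute u=4x (du=4 dx):
integral_0^inf x * e^(-4x) dx=(1/4^2) integral_0^inf u^1 * e^(-u) du
=Gamma(2)/4^2=1!/4^2=1/16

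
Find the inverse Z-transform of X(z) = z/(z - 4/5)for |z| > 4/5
Standard pair: z/(z-a) <-> a^n * u[n] for causal signals
With a = 4/5: x[n] = (4/5)^n * u[n]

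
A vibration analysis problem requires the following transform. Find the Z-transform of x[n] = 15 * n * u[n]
Z{n*u[n]} = z/(z-1)^2
By linearity: Z{15*n*u[n]} = 15z/(z-1)^2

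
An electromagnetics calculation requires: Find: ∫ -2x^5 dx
Using power rule: ∫ -2x^5 dx = -2/6 x^6 + C = (-1/3)x^6 + C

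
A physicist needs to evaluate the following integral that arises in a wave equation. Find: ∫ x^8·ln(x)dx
By parts: u=ln(x), dv=x^8 dx
du=1/x dx, v=x^9/9
=x^9·ln(x)/9 - ∫ x^8/9 dx
=x^9·ln(x)/9 - x^9/81 + C

Answer: x^9(ln(x)/9 - 1/81) + C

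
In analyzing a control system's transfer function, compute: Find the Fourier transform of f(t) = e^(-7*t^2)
The Fourier transform of a Gaussian e^(-a * t^2) is sqrt(pi/a) * e^(-omega^2/(4a)).
With a=7: F(omega)=sqrt(pi/7) * e^(-omega^2/28)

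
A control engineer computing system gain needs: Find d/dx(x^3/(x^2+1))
Quotient rule: (f/g)'=(f'g - fg')/g²
f=x^3, f'=3x^2
g=x^2+1, g'=2x

Answer: (3x^2·(x^2+1)-2x^4)/(x^2+1)²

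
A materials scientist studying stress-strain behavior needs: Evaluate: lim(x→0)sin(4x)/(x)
L'Hôpital (0/0): lim 4cos(4x)/1 = 4/1

Answer: 4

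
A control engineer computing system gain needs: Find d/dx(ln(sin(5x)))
Chain rule: d/dx[ln(u)]=u'/u where u=sin(5x)
u'=5cos(5x)

Answer: (5cos(5x))/(sin(5x))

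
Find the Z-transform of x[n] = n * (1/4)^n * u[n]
Using the property Z{n * a^n * u[n]} = az/(z-a)^2
With a = 1/4: X(z) = (1/4)z/(z - 1/4)^2, |z| > 1/4

Answer: (1/4)z/(z - 1/4)^2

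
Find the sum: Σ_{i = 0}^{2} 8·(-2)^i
Geometric series: S = a(1 - r^n)/(1 - r)
a = 8, r = -2, n = 3
S = 8(1+8)/3 = 24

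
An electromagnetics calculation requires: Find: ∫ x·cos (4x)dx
By parts: u = x, dv = cos(4x) dx
du = dx, v = sin(4x)/4
= x·sin(4x)/4 + cos(4x)/4² + C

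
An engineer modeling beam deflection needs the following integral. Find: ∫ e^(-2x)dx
Since d/dx[e^(-2x)]=-2e^(-2x), we get -1/2 e^(-2x) + C

Answer: (-1/2)e^(-2x) + C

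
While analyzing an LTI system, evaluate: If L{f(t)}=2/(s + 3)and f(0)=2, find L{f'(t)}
L{f'(t)}=s·F(s) - f(0)=2s/(s+3)-2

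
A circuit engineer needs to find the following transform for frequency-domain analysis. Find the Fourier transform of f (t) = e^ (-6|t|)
Using the standard pair: F{e^(-a|t|)}=2a/(a^2 + omega^2)
With a=6: F(omega)=12/(36 + omega^2)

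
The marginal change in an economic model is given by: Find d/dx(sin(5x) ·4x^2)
Product rule: (fg)'=f'g+fg'
f=sin(5x), f'=5·cos(5x)
g=4x^2, g'=8x

Answer: 20·cos(5x)·x^2+8·sin(5x)·x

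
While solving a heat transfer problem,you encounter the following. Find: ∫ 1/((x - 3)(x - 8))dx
Partial fractions: 1/((x-3)(x-8)) = A/(x-3)+B/(x-8)
A = -1/5, B = 1/5
∫ [-1/5· 1/(x-3)+1/5· 1/(x-8)] dx
= (1/5)[ln|x-8| - ln|x-3|]+C

Answer: (1/5)·ln|(x-8)/(x-3)|+C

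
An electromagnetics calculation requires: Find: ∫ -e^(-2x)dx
Since d/dx[e^(-2x)] = -2e^(-2x), we get 1/2 e^(-2x) + C

Answer: (1/2)e^(-2x) + C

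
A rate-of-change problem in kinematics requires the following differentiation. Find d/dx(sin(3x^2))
Chain rule: d/dx[sin(u)]=cos(u)·u' where u=3x^2
u'=6x

Answer: 6x·cos(3x^2)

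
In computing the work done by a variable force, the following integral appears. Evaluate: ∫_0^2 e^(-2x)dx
Antiderivative: (1/(-2))e^(-2x)
Evaluate: (1/(-2))(e^-4-1)

Answer: (e^-4-1)/(-2)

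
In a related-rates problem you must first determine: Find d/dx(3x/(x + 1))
Quotient rule: (f/g)'=(f'g - fg')/g²
f=3x, f'=3
g=x + 1, g'=1

Answer: (3·(x + 1) - 3x)/(x + 1)²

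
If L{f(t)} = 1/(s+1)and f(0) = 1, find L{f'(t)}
L{f'(t)}=s·F(s) - f(0)=s/(s + 1) - 1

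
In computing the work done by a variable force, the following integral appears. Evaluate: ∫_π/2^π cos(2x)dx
Antiderivative: sin(2x)/2
Evaluate at bounds: [sin(2·π)/2] - [sin(2·π/2)/2]
=((0) - (0))/2=0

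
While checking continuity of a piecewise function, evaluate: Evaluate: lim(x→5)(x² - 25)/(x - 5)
Factor: (x² - 25) = (x-5)(x+5)
Cancel (x-5): lim(x→5) (x+5) = 10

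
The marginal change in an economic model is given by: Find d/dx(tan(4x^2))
Chain rule: d/dx[tan(u)]=sec²(u)·u' where u=4x^2
u'=8x

Answer: 8x·sec²(4x^2)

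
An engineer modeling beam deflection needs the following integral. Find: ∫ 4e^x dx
Since d/dx[e^x]=+ e^x, we get 4e^x + C

Answer: 4e^x + C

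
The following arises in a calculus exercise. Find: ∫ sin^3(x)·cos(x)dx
Let u=sin(x), du=cos(x) dx
∫ u^3 du=u^4/4+C

Answer: sin^4(x)/4+C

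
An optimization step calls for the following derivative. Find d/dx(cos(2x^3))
Chain rule: d/dx[cos(u)] = -sin(u)·u' where u = 2x^3
u' = 6x^2

Answer: -6x^2·sin(2x^3)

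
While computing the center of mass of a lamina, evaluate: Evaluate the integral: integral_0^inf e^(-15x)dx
integral_0^inf e^(-15x) dx=[-1/15 * e^(-15x)]_0^inf
=0 - (-1/15)=1/15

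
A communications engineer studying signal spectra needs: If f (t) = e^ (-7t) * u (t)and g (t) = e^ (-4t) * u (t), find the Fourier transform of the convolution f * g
By the convolution theorem: F{f*g} = F(omega)*G(omega)
F(omega) = 1/(7+j*omega), G(omega) = 1/(4+j*omega)
F{f*g} = 1/((7+j*omega)(4+j*omega))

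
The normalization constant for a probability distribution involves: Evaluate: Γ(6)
Γ(n)=(n-1)! for positive integers
Γ(6)=5!=120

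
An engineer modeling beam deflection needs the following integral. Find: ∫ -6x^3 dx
Using power rule: ∫ -6x^3 dx = -6/4 x^4 + C = (-3/2)x^4 + C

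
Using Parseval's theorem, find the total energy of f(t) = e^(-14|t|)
Parseval's theorem: E = integral |f(t)|^2 dt = (1/2pi) integral |F(omega)|^2 domega
E = integral_{-inf}^{inf} e^(-28|t|) dt = 2 * integral_0^inf e^(-28t) dt = 2/(2 * 14) = 1/14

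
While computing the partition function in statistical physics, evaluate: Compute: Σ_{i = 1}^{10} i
Using formula: Σ i^1 = n(n + 1)/2 = 10·11/2 = 55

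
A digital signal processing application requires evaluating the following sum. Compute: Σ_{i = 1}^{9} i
Using formula: Σ i^1 = n(n + 1)/2 = 9·10/2 = 45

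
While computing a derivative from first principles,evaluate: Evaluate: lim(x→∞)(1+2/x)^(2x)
Rewrite as [(1+2/x)^x]^2.
lim(1+2/x)^x=e^2, so limit=(e^2)^2=e^4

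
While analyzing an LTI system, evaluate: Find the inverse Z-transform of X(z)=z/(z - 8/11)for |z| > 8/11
Standard pair: z/(z-a) <-> a^n*u[n] for causal signals
With a = 8/11: x[n] = (8/11)^n*u[n]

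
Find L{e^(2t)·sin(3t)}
First shifting: L{e^(at)f(t)} = F(s-a)
L{sin(3t)} = 3/(s²+9)
Shift: 3/((s-2)²+9)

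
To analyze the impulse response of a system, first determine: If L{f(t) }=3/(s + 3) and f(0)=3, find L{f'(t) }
L{f'(t)}=s·F(s) - f(0)=3s/(s+3)-3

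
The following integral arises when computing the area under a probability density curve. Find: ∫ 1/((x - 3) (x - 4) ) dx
Partial fractions: 1/((x-3)(x-4))=A/(x-3)+B/(x-4)
A=-1, B=1
∫ [-1· 1/(x-3)+1· 1/(x-4)] dx
=(1)[ln|x-4| - ln|x-3|]+C

Answer: ln|(x-4)/(x-3)|+C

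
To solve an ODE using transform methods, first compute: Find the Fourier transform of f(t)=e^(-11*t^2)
The Fourier transform of a Gaussian e^(-a*t^2) is sqrt(pi/a)*e^(-omega^2/(4a)).
With a = 11: F(omega) = sqrt(pi/11)*e^(-omega^2/44)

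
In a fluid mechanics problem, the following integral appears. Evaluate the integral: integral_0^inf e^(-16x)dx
integral_0^inf e^(-16x) dx = [-1/16*e^(-16x)]_0^inf
= 0 - (-1/16) = 1/16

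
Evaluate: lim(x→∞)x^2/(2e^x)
Apply L'Hôpital 2 times (∞/∞ each time):
Eventually get 2!/(2e^x) → 0

Answer: 0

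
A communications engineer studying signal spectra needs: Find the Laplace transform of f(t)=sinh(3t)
L{sinh(at)} = a/(s²-a²)
L{sinh(3t)} = 3/(s²-9)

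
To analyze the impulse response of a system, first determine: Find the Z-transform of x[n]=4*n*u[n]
Z{n*u[n]} = z/(z-1)^2
By linearity: Z{4*n*u[n]} = 4z/(z-1)^2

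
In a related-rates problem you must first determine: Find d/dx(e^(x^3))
Chain rule: d/dx[e^u]=e^u · u' where u=x^3
u'=3x^2

Answer: 3x^2·e^(x^3)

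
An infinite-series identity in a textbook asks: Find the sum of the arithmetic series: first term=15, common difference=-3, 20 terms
Last term: a_n=15+(20-1)·-3=-42
Sum=n(a_1+a_n)/2=20(15+(-42))/2=-270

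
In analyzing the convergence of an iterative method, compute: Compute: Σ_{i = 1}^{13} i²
Using formula: Σ i^2=n(n+1)(2n+1)/6=13·14·27/6=819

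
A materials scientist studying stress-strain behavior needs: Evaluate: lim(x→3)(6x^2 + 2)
Polynomial is continuous, so substitute x=3:
6·3^2+2=56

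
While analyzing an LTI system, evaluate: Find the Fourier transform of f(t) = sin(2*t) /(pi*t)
sin(W * t)/(pi * t) = (W/pi) * sinc(W * t/pi) is the impulse response of the ideal low-pass filter with cutoff W (here W = 2).
Its Fourier transform is a rectangular function:
F(omega) = 1 for |omega| < 2, 0 otherwise

Answer: rect(omega/4) [i.e., 1 for |omega| < 2, 0 otherwise]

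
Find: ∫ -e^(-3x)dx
Since d/dx[e^(-3x)]=-3e^(-3x), we get 1/3 e^(-3x) + C

Answer: (1/3)e^(-3x) + C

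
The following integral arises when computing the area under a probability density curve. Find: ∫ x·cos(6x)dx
By parts: u = x, dv = cos(6x) dx
du = dx, v = sin(6x)/6
= x·sin(6x)/6 + cos(6x)/6² + C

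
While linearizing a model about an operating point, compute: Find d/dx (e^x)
Chain rule: d/dx[e^u]=e^u · u' where u=x
u'=1

Answer: 1·e^x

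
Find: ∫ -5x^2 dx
Using power rule: ∫ -5x^2 dx = -5/3 x^3+C = (-5/3)x^3+C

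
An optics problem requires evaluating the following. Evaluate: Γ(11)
Γ(n) = (n-1)! for positive integers
Γ(11) = 10! = 3628800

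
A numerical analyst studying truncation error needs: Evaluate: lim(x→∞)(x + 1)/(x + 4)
Divide numerator and denominator by x:
lim (1+1/x)/(1+4/x)=1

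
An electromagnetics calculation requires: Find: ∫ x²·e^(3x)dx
Integration by parts twice:
First: u = x², dv = e^(3x) dx => x²e^(3x)/3 - (2/3)∫ xe^(3x) dx
Second (∫ xe^(3x) dx): xe^(3x)/3 - e^(3x)/9
Combining: e^(3x)(x²/3-2x/9+2/27)+C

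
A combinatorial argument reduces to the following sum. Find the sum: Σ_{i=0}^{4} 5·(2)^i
Geometric series: S = a(1 - r^n)/(1 - r)
a = 5, r = 2, n = 5
S = 5(1-32)/-1 = 155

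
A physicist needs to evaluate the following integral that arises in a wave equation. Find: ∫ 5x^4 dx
Using power rule: ∫ 5x^4 dx=5/5 x^5 + C=x^5 + C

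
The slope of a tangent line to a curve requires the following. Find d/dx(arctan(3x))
d/dx[arctan(u)] = u'/(1 + u²), u = 3x, u' = 3

Answer: 3/(1 + 9x²)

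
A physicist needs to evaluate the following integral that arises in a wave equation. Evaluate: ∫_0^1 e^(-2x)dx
Antiderivative: (1/(-2))e^(-2x)
Evaluate: (1/(-2))(e^-2-1)

Answer: (e^-2-1)/(-2)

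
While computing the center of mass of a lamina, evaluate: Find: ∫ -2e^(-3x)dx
Since d/dx[e^(-3x)]=-3e^(-3x), we get 2/3 e^(-3x)+C

Answer: (2/3)e^(-3x)+C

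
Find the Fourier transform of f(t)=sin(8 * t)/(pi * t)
sin(W * t)/(pi * t)=(W/pi) * sinc(W * t/pi) is the impulse response of the ideal low-pass filter with cutoff W (here W=8).
Its Fourier transform is a rectangular function:
F(omega)=1 for |omega| < 8, 0 otherwise

Answer: rect(omega/16) [i.e., 1 for |omega| < 8, 0 otherwise]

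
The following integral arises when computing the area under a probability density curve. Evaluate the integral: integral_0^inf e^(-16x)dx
integral_0^inf e^(-16x) dx = [-1/16 * e^(-16x)]_0^inf
= 0 - (-1/16) = 1/16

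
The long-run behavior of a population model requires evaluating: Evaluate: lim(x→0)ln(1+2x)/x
L'Hôpital (0/0): lim 2/(1 + 2x) / 1=2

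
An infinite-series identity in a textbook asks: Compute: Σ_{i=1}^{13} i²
Using formula: Σ i^2 = n(n + 1)(2n + 1)/6 = 13·14·27/6 = 819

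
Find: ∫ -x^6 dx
Using power rule: ∫ -x^6 dx=-1/7 x^7 + C=(-1/7)x^7 + C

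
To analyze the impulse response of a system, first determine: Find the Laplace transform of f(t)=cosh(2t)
L{cosh(at)}=s/(s²-a²)
L{cosh(2t)}=s/(s²-4)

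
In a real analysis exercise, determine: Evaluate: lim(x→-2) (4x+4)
Polynomial is continuous, so substitute x = -2:
4·(-2) + 4 = -4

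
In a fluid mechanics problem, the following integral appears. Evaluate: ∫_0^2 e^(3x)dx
Antiderivative: (1/3)e^(3x)
Evaluate: (1/3)(e^6 - 1)

Answer: (e^6 - 1)/3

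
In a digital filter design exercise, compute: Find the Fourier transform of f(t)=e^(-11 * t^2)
The Fourier transform of a Gaussian e^(-a * t^2) is sqrt(pi/a) * e^(-omega^2/(4a)).
With a=11: F(omega)=sqrt(pi/11) * e^(-omega^2/44)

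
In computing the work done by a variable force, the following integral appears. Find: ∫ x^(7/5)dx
Power rule: ∫ x^(7/5) dx = x^(12/5)/(12/5)+C

Answer: (5/12)·x^(12/5)+C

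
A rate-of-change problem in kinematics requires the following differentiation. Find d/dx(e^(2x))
Chain rule: d/dx[e^u]=e^u · u' where u=2x
u'=2

Answer: 2·e^(2x)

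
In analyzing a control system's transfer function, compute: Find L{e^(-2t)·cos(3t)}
First shifting: L{e^(at)f(t)} = F(s-a)
L{cos(3t)} = s/(s² + 9)
Shift: (s + 2)/((s + 2)² + 9)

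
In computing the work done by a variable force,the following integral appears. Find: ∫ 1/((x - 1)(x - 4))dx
Partial fractions: 1/((x-1)(x-4)) = A/(x-1)+B/(x-4)
A = -1/3, B = 1/3
∫ [-1/3· 1/(x-1)+1/3· 1/(x-4)] dx
= (1/3)[ln|x-4| - ln|x-1|]+C

Answer: (1/3)·ln|(x-4)/(x-1)|+C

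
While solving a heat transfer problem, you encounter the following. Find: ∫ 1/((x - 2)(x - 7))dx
Partial fractions: 1/((x-2)(x-7)) = A/(x-2) + B/(x-7)
A = -1/5, B = 1/5
∫ [-1/5· 1/(x-2) + 1/5· 1/(x-7)] dx
= (1/5)[ln|x-7| - ln|x-2|] + C

Answer: (1/5)·ln|(x-7)/(x-2)| + C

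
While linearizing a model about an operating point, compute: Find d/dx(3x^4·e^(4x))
Product rule: (fg)' = f'g+fg'
f = 3x^4, f' = 12x^3
g = e^(4x), g' = 4·e^(4x)

Answer: 12x^3·e^(4x)+12x^4·e^(4x)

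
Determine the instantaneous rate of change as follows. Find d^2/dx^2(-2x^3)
Apply power rule 2 times:
d^1: -6x^2
d^2: -12x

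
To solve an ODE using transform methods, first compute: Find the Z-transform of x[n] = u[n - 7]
Using the time-shift property: Z{u[n-7]}=z^(-7)*z/(z-1)
=z^(-6)/(z-1)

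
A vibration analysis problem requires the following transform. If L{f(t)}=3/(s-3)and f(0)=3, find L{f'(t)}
L{f'(t)} = s·F(s) - f(0) = 3s/(s-3)-3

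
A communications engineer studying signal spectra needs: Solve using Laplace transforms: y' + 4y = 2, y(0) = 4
Take L of both sides: sY(s)-4+4Y(s) = 2/s
Y(s)(s+4) = 2/s+4
Y(s) = 2/(s(s+4))+4/(s+4)
Partial fractions: 2/(s(s+4)) = (1/2)/s - (1/2)/(s+4)
So Y(s) = (1/2)/s+(7/2)/(s+4)
Inverse transform (L^(-1){1/s} = 1, L^(-1){1/(s+4)} = e^(-4t)):

Answer: y(t) = 1/2+(7/2)·e^(-4t)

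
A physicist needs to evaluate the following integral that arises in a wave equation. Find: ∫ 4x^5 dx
Using power rule: ∫ 4x^5 dx=4/6 x^6+C=(2/3)x^6+C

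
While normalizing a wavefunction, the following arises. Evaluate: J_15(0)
J_n(0) = 0 for all n > 0 (Bessel function of first kind)
J_15(0) = 0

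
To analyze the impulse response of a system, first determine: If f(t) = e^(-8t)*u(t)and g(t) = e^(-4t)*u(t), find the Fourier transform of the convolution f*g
By the convolution theorem: F{f*g} = F(omega)*G(omega)
F(omega) = 1/(8 + j*omega), G(omega) = 1/(4 + j*omega)
F{f*g} = 1/((8 + j*omega)(4 + j*omega))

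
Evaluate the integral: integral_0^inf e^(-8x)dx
integral_0^inf e^(-8x) dx = [-1/8*e^(-8x)]_0^inf
= 0 - (-1/8) = 1/8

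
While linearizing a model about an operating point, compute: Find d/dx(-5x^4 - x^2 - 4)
Power rule: d/dx(ax^n)=n·a·x^(n-1)
Term by term: -20·x^3 - 2·x

Answer: -20x^3 - 2x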